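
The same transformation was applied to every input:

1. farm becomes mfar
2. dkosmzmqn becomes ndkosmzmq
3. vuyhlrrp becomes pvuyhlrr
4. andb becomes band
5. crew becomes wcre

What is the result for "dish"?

Each output is the input with this applied: move the last character to the front.
So "dish" becomes "hdis".

hdis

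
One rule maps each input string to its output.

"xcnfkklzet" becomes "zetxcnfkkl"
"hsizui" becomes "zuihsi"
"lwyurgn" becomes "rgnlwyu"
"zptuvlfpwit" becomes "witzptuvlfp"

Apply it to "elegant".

The rule is to move the last 3 characters to the front (rotate right by 3).
For "elegant" the result is "anteleg".

anteleg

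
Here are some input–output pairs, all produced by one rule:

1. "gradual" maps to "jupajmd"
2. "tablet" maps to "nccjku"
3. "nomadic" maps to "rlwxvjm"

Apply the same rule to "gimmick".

The transformation: move the last 2 characters to the front (rotate right by 2), then shift every letter 9 places forward in the alphabet (wrapping around).
Working it through for "gimmick": intermediate "ckgimmi", final "ltprvvr".

ltprvvr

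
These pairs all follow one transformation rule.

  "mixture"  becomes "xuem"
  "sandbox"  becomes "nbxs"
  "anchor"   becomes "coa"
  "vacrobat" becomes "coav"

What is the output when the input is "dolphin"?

What's happening: keep every other character starting from the first (positions 1st, 3rd, 5th, ...), then move the first character to the end.
"dolphin" → "dlhn" → "lhnd".
(Check on "mixture": → "mxue" → "xuem" ✓)

lhnd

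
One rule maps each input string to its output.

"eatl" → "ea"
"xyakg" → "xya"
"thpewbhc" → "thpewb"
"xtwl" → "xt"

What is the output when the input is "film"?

fi

The transformation: delete the last 2 characters.
Doing the same to "film": "fi".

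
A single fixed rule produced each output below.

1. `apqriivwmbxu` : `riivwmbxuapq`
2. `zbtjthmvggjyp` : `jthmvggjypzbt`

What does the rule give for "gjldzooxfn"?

The transformation: move the first 3 characters to the end (rotate left by 3).
Doing the same to "gjldzooxfn": "dzooxfngjl".

dzooxfngjl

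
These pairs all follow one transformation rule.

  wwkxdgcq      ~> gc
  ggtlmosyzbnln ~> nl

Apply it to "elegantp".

In each case the input is transformed by: move the last 3 characters to the front (rotate right by 3), then keep only the first 2 characters.
Starting from "elegantp": after the first operation, "ntpelega"; after the second, "nt".

nt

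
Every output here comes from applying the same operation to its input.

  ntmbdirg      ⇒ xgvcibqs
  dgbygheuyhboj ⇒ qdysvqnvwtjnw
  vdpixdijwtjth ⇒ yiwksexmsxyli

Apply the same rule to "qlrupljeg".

ytvfagjea

Rule — move the last 3 characters to the front (rotate right by 3), then shift every letter 11 places backward in the alphabet (wrapping around).
For "qlrupljeg" the result is "ytvfagjea".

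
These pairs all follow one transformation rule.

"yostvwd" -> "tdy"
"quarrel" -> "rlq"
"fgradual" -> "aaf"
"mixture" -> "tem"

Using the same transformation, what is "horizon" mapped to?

inh

What's happening: keep one character in every 3, starting at position 1 (positions 1st, 4th, 7th, ...), then move the first character to the end.
On "horizon": the first step gives "hin", and the second then gives "inh".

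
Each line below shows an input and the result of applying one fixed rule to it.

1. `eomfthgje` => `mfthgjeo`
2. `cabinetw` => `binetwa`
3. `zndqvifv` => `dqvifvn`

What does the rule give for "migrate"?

gratei

Looking at the pairs, the operation is to delete the first character, then move the first character to the end.
On "migrate": the first step gives "igrate", and the second then gives "gratei".
(Check on "cabinetw": → "abinetw" → "binetwa" ✓)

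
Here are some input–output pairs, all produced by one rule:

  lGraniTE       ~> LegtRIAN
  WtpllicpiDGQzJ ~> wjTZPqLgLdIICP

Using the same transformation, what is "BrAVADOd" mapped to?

In each case the input is transformed by: take characters alternately from the front and the back (1st, last, 2nd, 2nd-last, ...), then flip the case of every letter.
Starting from "BrAVADOd": after the first operation, "BdrOADVA"; after the second, "bDRoadva".

bDRoadva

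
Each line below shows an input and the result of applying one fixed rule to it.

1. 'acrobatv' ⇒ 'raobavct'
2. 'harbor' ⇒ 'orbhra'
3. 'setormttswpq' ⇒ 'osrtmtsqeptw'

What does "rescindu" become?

sncirued

Each output is the input with this applied: take characters alternately from the front and the back (1st, last, 2nd, 2nd-last, ...), then swap the front and back halves of the string.
Applying both steps to "rescindu": "ruedsnci", then "sncirued".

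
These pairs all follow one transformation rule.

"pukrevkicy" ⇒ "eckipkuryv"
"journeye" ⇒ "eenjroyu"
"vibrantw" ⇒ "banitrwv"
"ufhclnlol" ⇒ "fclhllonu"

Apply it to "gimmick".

gciimkm

Rule — sort the characters into alphabetical order, then swap each adjacent pair of characters (1↔2, 3↔4, ...).
Applying both steps to "gimmick": "cgiikmm", then "gciimkm".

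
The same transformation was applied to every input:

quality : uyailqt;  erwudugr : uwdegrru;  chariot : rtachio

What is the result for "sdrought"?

The rule is to sort the characters into alphabetical order, then move the last 2 characters to the front (rotate right by 2).
Starting from "sdrought": after the first operation, "dghorstu"; after the second, "tudghors".

tudghors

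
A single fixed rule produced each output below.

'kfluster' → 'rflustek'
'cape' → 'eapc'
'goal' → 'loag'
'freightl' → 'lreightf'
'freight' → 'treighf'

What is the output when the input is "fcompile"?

In each case the input is transformed by: swap the first and last characters.
Applying that to "fcompile" gives "ecompilf".

ecompilf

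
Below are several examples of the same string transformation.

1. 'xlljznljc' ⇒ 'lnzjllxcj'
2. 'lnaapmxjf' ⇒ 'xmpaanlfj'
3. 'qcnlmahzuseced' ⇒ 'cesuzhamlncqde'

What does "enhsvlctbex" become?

btclvshnexe

The rule is to move the last 2 characters to the front (rotate right by 2), then reverse the string.
For "enhsvlctbex", step one produces "exenhsvlctb"; step two turns that into "btclvshnexe".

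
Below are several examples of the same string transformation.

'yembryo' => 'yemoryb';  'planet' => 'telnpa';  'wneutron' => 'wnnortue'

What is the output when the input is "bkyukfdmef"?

What's happening: sort the characters into alphabetical order, then swap the first and last characters.
So "bkyukfdmef" becomes "ydeffkkmub".

ydeffkkmub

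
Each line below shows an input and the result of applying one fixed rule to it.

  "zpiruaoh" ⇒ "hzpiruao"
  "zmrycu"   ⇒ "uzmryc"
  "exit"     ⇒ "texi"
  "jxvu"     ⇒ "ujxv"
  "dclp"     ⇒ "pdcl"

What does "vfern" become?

nvfer

The rule is to move the last character to the front.
For "vfern" the result is "nvfer".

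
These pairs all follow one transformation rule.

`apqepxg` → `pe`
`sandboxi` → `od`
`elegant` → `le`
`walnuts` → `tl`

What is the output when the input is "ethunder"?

re

Rule — sort the characters into reverse alphabetical order, then keep one character in every 3, starting at position 3 (positions 3rd, 6th, 9th, ...).
Working it through for "ethunder": intermediate "utrnheed", final "re".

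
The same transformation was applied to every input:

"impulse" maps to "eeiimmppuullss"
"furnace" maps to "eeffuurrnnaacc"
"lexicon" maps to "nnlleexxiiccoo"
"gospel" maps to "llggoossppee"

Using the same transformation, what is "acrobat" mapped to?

ttaaccrroobbaa

The transformation: move the last character to the front, then double every character.
On "acrobat": the first step gives "tacroba", and the second then gives "ttaaccrroobbaa".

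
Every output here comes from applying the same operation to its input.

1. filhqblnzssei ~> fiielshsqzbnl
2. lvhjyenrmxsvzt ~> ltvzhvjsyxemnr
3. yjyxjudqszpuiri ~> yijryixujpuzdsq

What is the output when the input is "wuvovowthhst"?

The transformation: take characters alternately from the front and the back (1st, last, 2nd, 2nd-last, ...).
So "wuvovowthhst" becomes "wtusvhohvtow".

wtusvhohvtow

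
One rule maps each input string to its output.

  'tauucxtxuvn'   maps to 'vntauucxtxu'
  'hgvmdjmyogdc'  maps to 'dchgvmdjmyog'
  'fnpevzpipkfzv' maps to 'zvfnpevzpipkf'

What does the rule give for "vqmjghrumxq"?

xqvqmjghrum

Looking at the pairs, the operation is to move the last 2 characters to the front (rotate right by 2).
On "vqmjghrumxq" that produces "xqvqmjghrum".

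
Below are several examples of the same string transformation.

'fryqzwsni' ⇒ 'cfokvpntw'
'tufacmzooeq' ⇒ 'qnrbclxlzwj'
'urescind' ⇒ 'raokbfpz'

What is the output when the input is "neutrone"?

Rule — shift every letter 3 places backward in the alphabet (wrapping around), then take characters alternately from the front and the back (1st, last, 2nd, 2nd-last, ...).
"neutrone" → "kbrqolkb" → "kbbkrlqo".

kbbkrlqo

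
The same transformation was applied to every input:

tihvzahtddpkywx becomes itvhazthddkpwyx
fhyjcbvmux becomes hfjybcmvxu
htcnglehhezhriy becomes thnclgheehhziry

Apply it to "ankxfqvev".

What's happening: swap each adjacent pair of characters (1↔2, 3↔4, ...).
Doing the same to "ankxfqvev": "naxkqfevv".

naxkqfevv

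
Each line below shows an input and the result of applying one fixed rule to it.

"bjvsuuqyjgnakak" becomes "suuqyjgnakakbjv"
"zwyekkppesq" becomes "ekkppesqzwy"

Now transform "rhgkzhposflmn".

Rule — move the first 3 characters to the end (rotate left by 3).
Doing the same to "rhgkzhposflmn": "kzhposflmnrhg".

kzhposflmnrhg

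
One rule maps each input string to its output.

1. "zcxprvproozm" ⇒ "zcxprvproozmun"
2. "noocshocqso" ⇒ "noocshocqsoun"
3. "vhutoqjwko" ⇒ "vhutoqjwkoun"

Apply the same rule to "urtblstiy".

Each output is the input with this applied: append "un".
Doing the same to "urtblstiy": "urtblstiyun".

urtblstiyun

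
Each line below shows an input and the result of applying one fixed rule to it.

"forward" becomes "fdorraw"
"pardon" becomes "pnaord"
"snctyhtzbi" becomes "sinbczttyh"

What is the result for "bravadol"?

Each output is the input with this applied: take characters alternately from the front and the back (1st, last, 2nd, 2nd-last, ...).
"bravadol" → "blroadva".

blroadva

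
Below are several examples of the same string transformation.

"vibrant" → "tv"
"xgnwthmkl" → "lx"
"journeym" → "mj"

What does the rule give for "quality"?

yq

Each output is the input with this applied: move the last character to the front, then keep only the first 2 characters.
"quality" → "yqualit" → "yq".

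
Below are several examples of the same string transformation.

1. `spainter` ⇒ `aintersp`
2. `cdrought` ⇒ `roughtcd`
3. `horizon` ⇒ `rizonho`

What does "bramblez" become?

The pattern: move the first 2 characters to the end (rotate left by 2).
On "bramblez" that produces "amblezbr".

amblezbr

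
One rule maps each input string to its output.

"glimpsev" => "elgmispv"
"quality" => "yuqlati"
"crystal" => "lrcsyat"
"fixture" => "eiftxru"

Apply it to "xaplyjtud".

daxlpjyut

The rule is to swap each adjacent pair of characters (1↔2, 3↔4, ...), then move the last character to the front.
"xaplyjtud" → "axlpjyutd" → "daxlpjyut".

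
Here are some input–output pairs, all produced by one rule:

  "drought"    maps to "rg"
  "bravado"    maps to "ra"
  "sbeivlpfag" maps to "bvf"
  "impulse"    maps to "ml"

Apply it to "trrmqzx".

Looking at the pairs, the operation is to keep one character in every 3, starting at position 2 (positions 2nd, 5th, 8th, ...).
For "trrmqzx" the result is "rq".

rq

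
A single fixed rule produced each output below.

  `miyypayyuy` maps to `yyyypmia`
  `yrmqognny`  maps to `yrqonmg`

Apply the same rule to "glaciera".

ligeca

Rule — delete the last 2 characters, then sort the characters into reverse alphabetical order.
So "glaciera" becomes "ligeca".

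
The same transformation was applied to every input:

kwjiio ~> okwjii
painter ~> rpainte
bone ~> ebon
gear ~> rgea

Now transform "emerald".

In each case the input is transformed by: move the last character to the front.
So "emerald" becomes "demeral".

demeral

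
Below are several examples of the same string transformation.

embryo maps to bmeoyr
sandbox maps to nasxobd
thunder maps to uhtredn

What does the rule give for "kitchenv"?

The transformation: reverse the string, then move the last 3 characters to the front (rotate right by 3).
On "kitchenv": the first step gives "vnehctik", and the second then gives "tikvnehc".
(Check on "sandbox": → "xobdnas" → "nasxobd" ✓)

tikvnehc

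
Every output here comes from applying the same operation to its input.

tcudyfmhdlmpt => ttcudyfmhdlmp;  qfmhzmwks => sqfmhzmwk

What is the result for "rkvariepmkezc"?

crkvariepmkez

Rule — move the last character to the front.
So "rkvariepmkezc" becomes "crkvariepmkez".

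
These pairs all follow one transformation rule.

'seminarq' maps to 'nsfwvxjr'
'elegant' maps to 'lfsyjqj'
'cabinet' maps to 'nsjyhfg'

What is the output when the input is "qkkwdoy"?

bitdvpp

The transformation: move the first 3 characters to the end (rotate left by 3), then shift every letter 5 places forward in the alphabet (wrapping around).
"qkkwdoy" → "wdoyqkk" → "bitdvpp".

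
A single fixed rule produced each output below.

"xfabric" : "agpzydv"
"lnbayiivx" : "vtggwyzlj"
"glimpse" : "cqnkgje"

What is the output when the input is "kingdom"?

kmbelgi

The pattern: reverse the string, then shift every letter 2 places backward in the alphabet (wrapping around).
"kingdom" → "modgnik" → "kmbelgi".
(Check on "lnbayiivx": → "xviiyabnl" → "vtggwyzlj" ✓)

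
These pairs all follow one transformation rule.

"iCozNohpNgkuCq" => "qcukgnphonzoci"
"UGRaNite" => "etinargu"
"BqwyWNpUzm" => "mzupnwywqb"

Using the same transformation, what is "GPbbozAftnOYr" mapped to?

Looking at the pairs, the operation is to reverse the string, then convert every letter to lowercase.
Starting from "GPbbozAftnOYr": after the first operation, "rYOntfAzobbPG"; after the second, "ryontfazobbpg".
(Check on "BqwyWNpUzm": → "mzUpNWywqB" → "mzupnwywqb" ✓)

ryontfazobbpg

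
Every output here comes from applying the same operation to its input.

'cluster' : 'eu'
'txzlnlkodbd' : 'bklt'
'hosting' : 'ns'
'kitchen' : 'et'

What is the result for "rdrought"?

hor

Each output is the input with this applied: reverse the string, then keep one character in every 3, starting at position 2 (positions 2nd, 5th, 8th, ...).
On "rdrought": the first step gives "thguordr", and the second then gives "hor".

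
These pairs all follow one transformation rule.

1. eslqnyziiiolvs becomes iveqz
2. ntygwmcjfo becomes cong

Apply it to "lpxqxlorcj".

ojlq

Each output is the input with this applied: keep one character in every 3, starting at position 1 (positions 1st, 4th, 7th, ...), then move the last 2 characters to the front (rotate right by 2).
On "lpxqxlorcj": the first step gives "lqoj", and the second then gives "ojlq".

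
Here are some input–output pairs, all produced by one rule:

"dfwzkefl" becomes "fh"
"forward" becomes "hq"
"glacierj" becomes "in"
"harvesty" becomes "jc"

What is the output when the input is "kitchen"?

Each output is the input with this applied: shift every letter 2 places forward in the alphabet (wrapping around), then keep only the first 2 characters.
For "kitchen" the result is "mk".

mk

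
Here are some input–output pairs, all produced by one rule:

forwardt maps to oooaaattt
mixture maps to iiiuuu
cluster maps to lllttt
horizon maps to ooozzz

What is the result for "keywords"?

eeeooosss

The rule is to keep one character in every 3, starting at position 2 (positions 2nd, 5th, 8th, ...), then repeat every character 3 times.
So "keywords" becomes "eeeooosss".
(Check on "mixture": → "iu" → "iiiuuu" ✓)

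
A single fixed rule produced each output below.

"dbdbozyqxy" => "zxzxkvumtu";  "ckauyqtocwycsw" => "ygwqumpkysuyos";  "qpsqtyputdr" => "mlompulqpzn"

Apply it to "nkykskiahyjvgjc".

In each case the input is transformed by: shift every letter 4 places backward in the alphabet (wrapping around).
For "nkykskiahyjvgjc" the result is "jgugogewdufrcfy".

jgugogewdufrcfy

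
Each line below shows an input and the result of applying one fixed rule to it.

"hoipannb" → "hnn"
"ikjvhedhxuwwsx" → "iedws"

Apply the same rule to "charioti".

What's happening: swap each adjacent pair of characters (1↔2, 3↔4, ...), then keep one character in every 3, starting at position 2 (positions 2nd, 5th, 8th, ...).
Applying both steps to "charioti": "hcraoiit", then "cot".

cot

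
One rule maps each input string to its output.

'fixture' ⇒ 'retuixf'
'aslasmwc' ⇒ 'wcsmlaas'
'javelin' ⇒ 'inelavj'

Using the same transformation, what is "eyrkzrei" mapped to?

What's happening: reverse the string, then swap each adjacent pair of characters (1↔2, 3↔4, ...).
"eyrkzrei" → "ierzkrye" → "eizrrkey".

eizrrkey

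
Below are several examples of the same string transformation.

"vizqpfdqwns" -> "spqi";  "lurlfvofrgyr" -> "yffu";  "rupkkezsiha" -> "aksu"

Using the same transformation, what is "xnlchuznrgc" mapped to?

In each case the input is transformed by: keep one character in every 3, starting at position 2 (positions 2nd, 5th, 8th, ...), then swap the first and last characters.
On "xnlchuznrgc": the first step gives "nhnc", and the second then gives "chnn".

chnn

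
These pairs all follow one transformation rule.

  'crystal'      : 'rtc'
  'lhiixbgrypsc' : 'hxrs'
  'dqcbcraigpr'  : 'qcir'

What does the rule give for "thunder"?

hdt

Looking at the pairs, the operation is to move the first character to the end, then keep one character in every 3, starting at position 1 (positions 1st, 4th, 7th, ...).
For "thunder", step one produces "hundert"; step two turns that into "hdt".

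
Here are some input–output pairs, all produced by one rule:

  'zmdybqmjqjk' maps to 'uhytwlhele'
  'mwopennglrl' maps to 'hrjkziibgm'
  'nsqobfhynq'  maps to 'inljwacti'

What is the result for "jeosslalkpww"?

ezjnngvgfkr

What's happening: shift every letter 5 places backward in the alphabet (wrapping around), then delete the last character.
Applying both steps to "jeosslalkpww": "ezjnngvgfkrr", then "ezjnngvgfkr".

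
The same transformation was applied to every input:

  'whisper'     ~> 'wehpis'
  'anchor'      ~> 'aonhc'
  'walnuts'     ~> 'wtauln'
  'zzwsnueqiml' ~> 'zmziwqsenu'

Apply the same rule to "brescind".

Looking at the pairs, the operation is to delete the last character, then take characters alternately from the front and the back (1st, last, 2nd, 2nd-last, ...).
For "brescind", step one produces "brescin"; step two turns that into "bnriecs".

bnriecs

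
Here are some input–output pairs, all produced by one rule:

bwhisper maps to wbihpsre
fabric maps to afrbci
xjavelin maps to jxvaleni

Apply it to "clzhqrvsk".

lchzrqsvk

Rule — swap each adjacent pair of characters (1↔2, 3↔4, ...).
"clzhqrvsk" → "lchzrqsvk".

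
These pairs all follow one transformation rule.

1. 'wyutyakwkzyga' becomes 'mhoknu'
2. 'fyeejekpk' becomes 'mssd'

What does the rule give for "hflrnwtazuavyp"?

What's happening: keep every other character starting from the second (positions 2nd, 4th, 6th, ...), then shift every letter 12 places backward in the alphabet (wrapping around).
Applying both steps to "hflrnwtazuavyp": "frwauvp", then "tfkoijd".

tfkoijd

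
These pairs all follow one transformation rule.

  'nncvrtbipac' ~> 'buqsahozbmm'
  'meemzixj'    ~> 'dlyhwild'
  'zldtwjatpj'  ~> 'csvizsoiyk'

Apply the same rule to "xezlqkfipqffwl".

The rule is to shift every letter 1 place backward in the alphabet (wrapping around), then move the first 2 characters to the end (rotate left by 2).
Working it through for "xezlqkfipqffwl": intermediate "wdykpjehopeevk", final "ykpjehopeevkwd".

ykpjehopeevkwd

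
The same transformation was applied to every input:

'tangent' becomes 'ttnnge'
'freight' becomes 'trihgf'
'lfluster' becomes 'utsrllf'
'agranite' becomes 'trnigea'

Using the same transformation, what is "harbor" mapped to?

rrohb

What's happening: sort the characters into reverse alphabetical order, then delete the last character.
Working it through for "harbor": intermediate "rrohba", final "rrohb".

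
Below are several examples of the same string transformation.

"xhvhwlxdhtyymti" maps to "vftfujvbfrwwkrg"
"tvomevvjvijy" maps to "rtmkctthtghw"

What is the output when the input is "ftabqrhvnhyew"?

The transformation: shift every letter 2 places backward in the alphabet (wrapping around).
"ftabqrhvnhyew" → "dryzopftlfwcu".

dryzopftlfwcu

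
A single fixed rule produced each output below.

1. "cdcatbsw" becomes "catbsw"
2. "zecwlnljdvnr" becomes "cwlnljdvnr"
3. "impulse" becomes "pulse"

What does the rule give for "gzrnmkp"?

What's happening: delete the first 2 characters.
So "gzrnmkp" becomes "rnmkp".

rnmkp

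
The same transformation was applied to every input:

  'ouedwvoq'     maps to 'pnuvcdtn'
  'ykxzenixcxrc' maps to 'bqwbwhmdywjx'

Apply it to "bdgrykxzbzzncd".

What's happening: reverse the string, then shift every letter 1 place backward in the alphabet (wrapping around).
Starting from "bdgrykxzbzzncd": after the first operation, "dcnzzbzxkyrgdb"; after the second, "cbmyyaywjxqfca".

cbmyyaywjxqfca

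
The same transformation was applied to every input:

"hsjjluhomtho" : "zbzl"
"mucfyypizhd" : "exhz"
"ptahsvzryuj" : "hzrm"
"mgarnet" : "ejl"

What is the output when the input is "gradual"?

yvd

The rule is to keep one character in every 3, starting at position 1 (positions 1st, 4th, 7th, ...), then shift every letter 8 places backward in the alphabet (wrapping around).
Starting from "gradual": after the first operation, "gdl"; after the second, "yvd".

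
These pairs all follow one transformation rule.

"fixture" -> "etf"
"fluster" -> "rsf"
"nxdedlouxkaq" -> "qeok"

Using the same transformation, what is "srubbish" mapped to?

The rule is to swap the first and last characters, then keep one character in every 3, starting at position 1 (positions 1st, 4th, 7th, ...).
Starting from "srubbish": after the first operation, "hrubbiss"; after the second, "hbs".

hbs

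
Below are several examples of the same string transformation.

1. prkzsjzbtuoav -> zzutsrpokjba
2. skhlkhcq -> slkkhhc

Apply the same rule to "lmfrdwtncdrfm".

Each output is the input with this applied: delete the last character, then sort the characters into reverse alphabetical order.
Applying both steps to "lmfrdwtncdrfm": "lmfrdwtncdrf", then "wtrrnmlffddc".

wtrrnmlffddc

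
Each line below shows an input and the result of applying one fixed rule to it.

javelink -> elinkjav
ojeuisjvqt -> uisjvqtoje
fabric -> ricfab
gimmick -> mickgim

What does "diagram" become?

Looking at the pairs, the operation is to move the first 3 characters to the end (rotate left by 3).
"diagram" → "gramdia".

gramdia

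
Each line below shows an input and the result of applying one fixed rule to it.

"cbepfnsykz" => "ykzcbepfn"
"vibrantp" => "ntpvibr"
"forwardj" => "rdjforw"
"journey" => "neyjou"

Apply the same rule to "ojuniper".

The rule is to move the last 3 characters to the front (rotate right by 3), then delete the last character.
So "ojuniper" becomes "perojun".

perojun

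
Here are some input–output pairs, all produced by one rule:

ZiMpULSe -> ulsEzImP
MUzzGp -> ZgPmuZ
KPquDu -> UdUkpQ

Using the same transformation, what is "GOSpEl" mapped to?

What's happening: swap the front and back halves of the string, then flip the case of every letter.
Doing the same to "GOSpEl": "PeLgos".
(Check on "MUzzGp": → "zGpMUz" → "ZgPmuZ" ✓)

PeLgos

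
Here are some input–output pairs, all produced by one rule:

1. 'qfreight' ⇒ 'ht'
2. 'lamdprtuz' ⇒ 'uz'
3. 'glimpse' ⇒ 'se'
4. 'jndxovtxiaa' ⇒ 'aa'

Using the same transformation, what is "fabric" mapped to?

ic

What's happening: keep only the last 2 characters.
On "fabric" that produces "ic".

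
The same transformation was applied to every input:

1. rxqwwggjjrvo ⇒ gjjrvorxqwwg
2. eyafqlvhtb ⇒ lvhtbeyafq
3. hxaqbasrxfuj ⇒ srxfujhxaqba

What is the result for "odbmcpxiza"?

pxizaodbmc

The rule is to swap the front and back halves of the string.
Applying that to "odbmcpxiza" gives "pxizaodbmc".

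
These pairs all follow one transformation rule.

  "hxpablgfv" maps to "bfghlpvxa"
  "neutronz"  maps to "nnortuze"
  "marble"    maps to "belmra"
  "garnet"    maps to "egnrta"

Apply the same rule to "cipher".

Looking at the pairs, the operation is to sort the characters into alphabetical order, then move the first character to the end.
Working it through for "cipher": intermediate "cehipr", final "ehiprc".

ehiprc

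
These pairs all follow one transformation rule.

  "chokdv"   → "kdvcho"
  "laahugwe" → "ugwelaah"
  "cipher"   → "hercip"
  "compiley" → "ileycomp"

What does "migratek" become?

In each case the input is transformed by: swap the front and back halves of the string.
So "migratek" becomes "atekmigr".

atekmigr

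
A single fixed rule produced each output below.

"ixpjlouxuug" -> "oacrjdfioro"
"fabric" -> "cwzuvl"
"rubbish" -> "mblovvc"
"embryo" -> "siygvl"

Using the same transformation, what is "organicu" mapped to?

woilauhc

Rule — shift every letter 6 places backward in the alphabet (wrapping around), then move the last 2 characters to the front (rotate right by 2).
"organicu" → "ilauhcwo" → "woilauhc".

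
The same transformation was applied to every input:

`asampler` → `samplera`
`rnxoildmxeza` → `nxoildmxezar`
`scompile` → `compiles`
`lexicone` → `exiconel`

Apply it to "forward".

orwardf

Rule — move the first character to the end.
On "forward" that produces "orwardf".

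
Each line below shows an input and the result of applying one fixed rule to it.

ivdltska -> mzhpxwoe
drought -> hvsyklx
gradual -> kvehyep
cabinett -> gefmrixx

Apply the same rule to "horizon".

The transformation: shift every letter 4 places forward in the alphabet (wrapping around).
On "horizon" that produces "lsvmdsr".

lsvmdsr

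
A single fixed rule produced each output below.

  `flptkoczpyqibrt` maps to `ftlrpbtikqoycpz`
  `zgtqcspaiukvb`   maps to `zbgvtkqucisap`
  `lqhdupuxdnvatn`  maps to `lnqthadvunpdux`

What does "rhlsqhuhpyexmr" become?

The transformation: take characters alternately from the front and the back (1st, last, 2nd, 2nd-last, ...).
Doing the same to "rhlsqhuhpyexmr": "rrhmlxseqyhpuh".

rrhmlxseqyhpuh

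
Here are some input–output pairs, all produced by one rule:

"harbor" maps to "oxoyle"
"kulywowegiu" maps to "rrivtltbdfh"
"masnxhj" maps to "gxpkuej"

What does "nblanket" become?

qyixkhbk

Each output is the input with this applied: swap the first and last characters, then shift every letter 3 places backward in the alphabet (wrapping around).
On "nblanket": the first step gives "tblanken", and the second then gives "qyixkhbk".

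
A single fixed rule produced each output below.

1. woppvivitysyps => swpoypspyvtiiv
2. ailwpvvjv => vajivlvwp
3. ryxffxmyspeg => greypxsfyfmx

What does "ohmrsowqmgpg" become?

The transformation: reverse the string, then take characters alternately from the front and the back (1st, last, 2nd, 2nd-last, ...).
"ohmrsowqmgpg" → "gpgmqwosrmho" → "gophgmmrqswo".

gophgmmrqswo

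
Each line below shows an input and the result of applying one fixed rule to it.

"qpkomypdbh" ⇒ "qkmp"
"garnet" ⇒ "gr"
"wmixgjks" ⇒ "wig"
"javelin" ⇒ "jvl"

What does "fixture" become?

fxu

Looking at the pairs, the operation is to keep every other character starting from the first (positions 1st, 3rd, 5th, ...), then delete the last character.
On "fixture" that produces "fxu".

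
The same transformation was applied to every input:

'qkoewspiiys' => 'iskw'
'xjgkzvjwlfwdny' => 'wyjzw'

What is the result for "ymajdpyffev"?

Looking at the pairs, the operation is to keep one character in every 3, starting at position 2 (positions 2nd, 5th, 8th, ...), then move the last 2 characters to the front (rotate right by 2).
On "ymajdpyffev": the first step gives "mdfv", and the second then gives "fvmd".

fvmd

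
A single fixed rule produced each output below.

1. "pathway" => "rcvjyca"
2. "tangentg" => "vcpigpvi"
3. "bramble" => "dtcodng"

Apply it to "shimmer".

ujkoogt

The pattern: shift every letter 2 places forward in the alphabet (wrapping around).
On "shimmer" that produces "ujkoogt".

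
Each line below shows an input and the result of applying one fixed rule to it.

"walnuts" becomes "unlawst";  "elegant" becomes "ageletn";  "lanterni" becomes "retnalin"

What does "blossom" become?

The rule is to move the last 2 characters to the front (rotate right by 2), then reverse the string.
Working it through for "blossom": intermediate "ombloss", final "ssolbmo".

ssolbmo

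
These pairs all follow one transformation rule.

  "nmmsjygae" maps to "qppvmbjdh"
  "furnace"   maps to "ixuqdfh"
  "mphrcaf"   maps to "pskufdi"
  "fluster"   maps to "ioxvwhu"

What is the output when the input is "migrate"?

The rule is to shift every letter 3 places forward in the alphabet (wrapping around).
Doing the same to "migrate": "pljudwh".

pljudwh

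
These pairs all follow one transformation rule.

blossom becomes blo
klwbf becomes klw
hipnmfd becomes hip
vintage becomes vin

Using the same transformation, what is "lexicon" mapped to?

lex

Looking at the pairs, the operation is to keep only the first 3 characters.
For "lexicon" the result is "lex".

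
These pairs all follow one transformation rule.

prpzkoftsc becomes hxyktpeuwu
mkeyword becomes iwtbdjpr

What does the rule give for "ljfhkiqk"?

pvnpmkoq

Each output is the input with this applied: shift every letter 5 places forward in the alphabet (wrapping around), then reverse the string.
Applying both steps to "ljfhkiqk": "qokmpnvp", then "pvnpmkoq".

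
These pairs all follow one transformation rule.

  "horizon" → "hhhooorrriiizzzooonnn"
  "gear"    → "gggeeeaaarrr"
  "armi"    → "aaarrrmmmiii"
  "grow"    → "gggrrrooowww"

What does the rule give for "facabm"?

Rule — repeat every character 3 times.
On "facabm" that produces "fffaaacccaaabbbmmm".

fffaaacccaaabbbmmm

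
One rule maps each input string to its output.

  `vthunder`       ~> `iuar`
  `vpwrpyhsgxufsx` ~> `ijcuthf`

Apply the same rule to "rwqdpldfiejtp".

The pattern: keep every other character starting from the first (positions 1st, 3rd, 5th, ...), then shift every letter 13 places forward in the alphabet (wrapping around) — i.e. ROT13.
Working it through for "rwqdpldfiejtp": intermediate "rqpdijp", final "edcqvwc".

edcqvwc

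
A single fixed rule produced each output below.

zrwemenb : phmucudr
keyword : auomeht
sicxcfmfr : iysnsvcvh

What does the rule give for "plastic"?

What's happening: shift every letter 10 places backward in the alphabet (wrapping around).
On "plastic" that produces "fbqijys".

fbqijys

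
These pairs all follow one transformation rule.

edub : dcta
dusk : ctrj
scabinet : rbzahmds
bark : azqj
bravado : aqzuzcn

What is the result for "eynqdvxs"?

dxmpcuwr

Each output is the input with this applied: shift every letter 1 place backward in the alphabet (wrapping around).
Applying that to "eynqdvxs" gives "dxmpcuwr".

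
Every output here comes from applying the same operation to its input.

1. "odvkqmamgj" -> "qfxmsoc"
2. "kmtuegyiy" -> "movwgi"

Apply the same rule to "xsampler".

zucor

Looking at the pairs, the operation is to shift every letter 2 places forward in the alphabet (wrapping around), then delete the last 3 characters.
"xsampler" → "zucorngt" → "zucor".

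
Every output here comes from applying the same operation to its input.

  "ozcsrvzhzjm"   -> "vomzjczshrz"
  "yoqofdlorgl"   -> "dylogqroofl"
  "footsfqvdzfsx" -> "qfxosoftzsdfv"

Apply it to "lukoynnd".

Rule — take characters alternately from the front and the back (1st, last, 2nd, 2nd-last, ...), then move the last character to the front.
Starting from "lukoynnd": after the first operation, "ldunknoy"; after the second, "yldunkno".

yldunkno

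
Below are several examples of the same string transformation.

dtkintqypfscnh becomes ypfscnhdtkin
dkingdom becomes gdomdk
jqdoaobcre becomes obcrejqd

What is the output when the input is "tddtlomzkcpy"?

mzkcpytddt

Each output is the input with this applied: swap the front and back halves of the string, then delete the last 2 characters.
"tddtlomzkcpy" → "mzkcpytddtlo" → "mzkcpytddt".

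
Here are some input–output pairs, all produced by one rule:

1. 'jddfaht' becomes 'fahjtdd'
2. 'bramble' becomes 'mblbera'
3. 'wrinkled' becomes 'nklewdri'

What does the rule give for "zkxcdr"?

cdzrkx

Looking at the pairs, the operation is to swap the first and last characters, then move the first 3 characters to the end (rotate left by 3).
"zkxcdr" → "rkxcdz" → "cdzrkx".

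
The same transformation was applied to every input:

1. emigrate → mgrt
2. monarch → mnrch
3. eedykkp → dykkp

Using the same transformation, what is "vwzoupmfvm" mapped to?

Looking at the pairs, the operation is to remove every vowel.
For "vwzoupmfvm" the result is "vwzpmfvm".

vwzpmfvm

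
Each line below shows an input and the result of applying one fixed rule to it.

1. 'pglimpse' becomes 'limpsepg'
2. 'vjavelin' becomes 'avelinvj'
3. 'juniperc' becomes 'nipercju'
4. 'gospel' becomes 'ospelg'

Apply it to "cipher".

The rule is to move the last 2 characters to the front (rotate right by 2), then swap the front and back halves of the string.
Applying both steps to "cipher": "erciph", then "ipherc".

ipherc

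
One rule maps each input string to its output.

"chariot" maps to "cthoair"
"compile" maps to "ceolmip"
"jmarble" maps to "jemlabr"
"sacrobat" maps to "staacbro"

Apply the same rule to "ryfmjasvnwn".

rnywfnmvjsa

What's happening: take characters alternately from the front and the back (1st, last, 2nd, 2nd-last, ...).
Doing the same to "ryfmjasvnwn": "rnywfnmvjsa".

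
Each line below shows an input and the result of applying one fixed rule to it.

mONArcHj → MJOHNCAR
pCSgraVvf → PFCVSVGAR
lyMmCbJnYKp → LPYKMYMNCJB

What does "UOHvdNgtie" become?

UEOIHTVGDN

What's happening: take characters alternately from the front and the back (1st, last, 2nd, 2nd-last, ...), then convert every letter to uppercase.
On "UOHvdNgtie": the first step gives "UeOiHtvgdN", and the second then gives "UEOIHTVGDN".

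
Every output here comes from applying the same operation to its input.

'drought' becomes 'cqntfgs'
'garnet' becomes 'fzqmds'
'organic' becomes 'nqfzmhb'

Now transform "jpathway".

iozsgvzx

Each output is the input with this applied: shift every letter 1 place backward in the alphabet (wrapping around).
On "jpathway" that produces "iozsgvzx".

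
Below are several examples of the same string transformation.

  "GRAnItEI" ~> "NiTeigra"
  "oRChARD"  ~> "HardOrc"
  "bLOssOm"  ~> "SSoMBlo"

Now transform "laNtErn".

In each case the input is transformed by: flip the case of every letter, then move the first 3 characters to the end (rotate left by 3).
"laNtErn" → "LAnTeRN" → "TeRNLAn".

TeRNLAn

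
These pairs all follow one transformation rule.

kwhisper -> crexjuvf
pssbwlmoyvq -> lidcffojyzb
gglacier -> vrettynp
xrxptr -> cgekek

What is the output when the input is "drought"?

In each case the input is transformed by: shift every letter 13 places forward in the alphabet (wrapping around) — i.e. ROT13, then move the last 3 characters to the front (rotate right by 3).
On "drought": the first step gives "qebhtug", and the second then gives "tugqebh".

tugqebh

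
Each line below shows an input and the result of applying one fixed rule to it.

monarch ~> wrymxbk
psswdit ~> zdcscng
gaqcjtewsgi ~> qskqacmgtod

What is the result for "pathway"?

zikkdgr

The transformation: shift every letter 10 places forward in the alphabet (wrapping around), then take characters alternately from the front and the back (1st, last, 2nd, 2nd-last, ...).
Starting from "pathway": after the first operation, "zkdrgki"; after the second, "zikkdgr".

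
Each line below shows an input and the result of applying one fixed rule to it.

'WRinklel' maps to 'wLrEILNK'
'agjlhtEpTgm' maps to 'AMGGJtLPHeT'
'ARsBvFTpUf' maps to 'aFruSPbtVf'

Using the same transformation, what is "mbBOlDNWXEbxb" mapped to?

MBBXbBoeLxdwn

Rule — flip the case of every letter, then take characters alternately from the front and the back (1st, last, 2nd, 2nd-last, ...).
"mbBOlDNWXEbxb" → "MBboLdnwxeBXB" → "MBBXbBoeLxdwn".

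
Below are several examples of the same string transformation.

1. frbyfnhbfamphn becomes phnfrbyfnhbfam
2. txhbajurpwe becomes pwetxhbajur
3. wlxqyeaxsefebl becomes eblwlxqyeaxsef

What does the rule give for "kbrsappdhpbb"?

pbbkbrsappdh

The transformation: move the last 3 characters to the front (rotate right by 3).
"kbrsappdhpbb" → "pbbkbrsappdh".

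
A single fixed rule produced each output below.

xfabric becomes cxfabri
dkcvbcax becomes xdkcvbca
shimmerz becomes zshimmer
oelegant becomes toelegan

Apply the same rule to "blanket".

tblanke

In each case the input is transformed by: move the last character to the front.
For "blanket" the result is "tblanke".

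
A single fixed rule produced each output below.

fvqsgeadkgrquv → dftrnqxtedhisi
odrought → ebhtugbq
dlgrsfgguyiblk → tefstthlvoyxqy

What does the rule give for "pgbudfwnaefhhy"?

ohqsjanrsuulct

In each case the input is transformed by: shift every letter 13 places forward in the alphabet (wrapping around) — i.e. ROT13, then move the first 2 characters to the end (rotate left by 2).
Applying both steps to "pgbudfwnaefhhy": "ctohqsjanrsuul", then "ohqsjanrsuulct".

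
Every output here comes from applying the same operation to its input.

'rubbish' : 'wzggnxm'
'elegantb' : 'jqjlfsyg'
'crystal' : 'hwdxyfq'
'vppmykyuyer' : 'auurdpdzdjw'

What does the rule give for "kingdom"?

pnslitr

Rule — shift every letter 5 places forward in the alphabet (wrapping around).
"kingdom" → "pnslitr".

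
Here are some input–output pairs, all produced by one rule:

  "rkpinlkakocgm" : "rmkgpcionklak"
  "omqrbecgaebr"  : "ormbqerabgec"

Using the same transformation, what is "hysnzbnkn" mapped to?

Looking at the pairs, the operation is to take characters alternately from the front and the back (1st, last, 2nd, 2nd-last, ...).
Doing the same to "hysnzbnkn": "hnyksnnbz".

hnyksnnbz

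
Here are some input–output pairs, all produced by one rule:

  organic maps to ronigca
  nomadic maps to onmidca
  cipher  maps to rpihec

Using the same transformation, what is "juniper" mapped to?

urpnjie

What's happening: sort the characters into reverse alphabetical order.
Doing the same to "juniper": "urpnjie".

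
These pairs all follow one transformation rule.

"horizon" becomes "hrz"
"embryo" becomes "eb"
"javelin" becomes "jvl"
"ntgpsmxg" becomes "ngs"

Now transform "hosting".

What's happening: keep every other character starting from the first (positions 1st, 3rd, 5th, ...), then delete the last character.
On "hosting": the first step gives "hsig", and the second then gives "hsi".

hsi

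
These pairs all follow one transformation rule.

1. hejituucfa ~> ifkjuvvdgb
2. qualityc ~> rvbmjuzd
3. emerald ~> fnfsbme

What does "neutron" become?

ofvuspo

Rule — shift every letter 1 place forward in the alphabet (wrapping around).
Applying that to "neutron" gives "ofvuspo".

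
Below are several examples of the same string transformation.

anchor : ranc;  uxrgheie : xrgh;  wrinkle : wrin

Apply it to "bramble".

bram

Each output is the input with this applied: move the last 3 characters to the front (rotate right by 3), then keep only the last 4 characters.
For "bramble" the result is "bram".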